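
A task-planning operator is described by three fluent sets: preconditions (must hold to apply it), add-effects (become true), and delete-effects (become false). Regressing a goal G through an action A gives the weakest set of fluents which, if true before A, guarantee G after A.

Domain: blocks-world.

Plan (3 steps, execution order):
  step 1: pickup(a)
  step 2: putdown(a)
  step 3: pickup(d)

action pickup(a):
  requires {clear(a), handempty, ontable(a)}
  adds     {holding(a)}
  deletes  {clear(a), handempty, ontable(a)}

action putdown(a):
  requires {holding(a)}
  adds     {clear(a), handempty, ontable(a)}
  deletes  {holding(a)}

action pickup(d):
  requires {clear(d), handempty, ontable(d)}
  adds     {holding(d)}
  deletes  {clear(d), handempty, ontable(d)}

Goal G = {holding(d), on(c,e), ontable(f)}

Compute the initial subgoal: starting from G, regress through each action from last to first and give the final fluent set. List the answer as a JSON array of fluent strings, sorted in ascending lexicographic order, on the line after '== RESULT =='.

Work backward from the goal:
  through step 3 (pickup(d)): drop {holding(d)}, keep {on(c,e), ontable(f)}, require {clear(d), handempty, ontable(d)}
    → {clear(d), handempty, on(c,e), ontable(d), ontable(f)}
  through step 2 (putdown(a)): drop {handempty}, keep {clear(d), on(c,e), ontable(d), ontable(f)}, require {holding(a)}
    → {clear(d), holding(a), on(c,e), ontable(d), ontable(f)}
  through step 1 (pickup(a)): drop {holding(a)}, keep {clear(d), on(c,e), ontable(d), ontable(f)}, require {clear(a), handempty, ontable(a)}
    → {clear(a), clear(d), handempty, on(c,e), ontable(a), ontable(d), ontable(f)}

== RESULT ==
["clear(a)", "clear(d)", "handempty", "on(c,e)", "ontable(a)", "ontable(d)", "ontable(f)"]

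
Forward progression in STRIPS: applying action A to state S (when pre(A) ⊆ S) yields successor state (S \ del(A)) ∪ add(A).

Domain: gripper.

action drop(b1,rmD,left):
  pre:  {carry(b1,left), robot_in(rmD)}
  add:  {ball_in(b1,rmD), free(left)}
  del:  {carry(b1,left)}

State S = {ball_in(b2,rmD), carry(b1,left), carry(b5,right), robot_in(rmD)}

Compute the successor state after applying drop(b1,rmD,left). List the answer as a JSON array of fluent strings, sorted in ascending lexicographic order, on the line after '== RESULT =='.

Compute (S \ del) ∪ add:
  pre ⊆ S: {carry(b1,left), robot_in(rmD)} ⊆ S  — applicable
  S \ del = {ball_in(b2,rmD), carry(b5,right), robot_in(rmD)}
  ∪ add   = {ball_in(b1,rmD), ball_in(b2,rmD), carry(b5,right), free(left), robot_in(rmD)}

== RESULT ==
["ball_in(b1,rmD)", "ball_in(b2,rmD)", "carry(b5,right)", "free(left)", "robot_in(rmD)"]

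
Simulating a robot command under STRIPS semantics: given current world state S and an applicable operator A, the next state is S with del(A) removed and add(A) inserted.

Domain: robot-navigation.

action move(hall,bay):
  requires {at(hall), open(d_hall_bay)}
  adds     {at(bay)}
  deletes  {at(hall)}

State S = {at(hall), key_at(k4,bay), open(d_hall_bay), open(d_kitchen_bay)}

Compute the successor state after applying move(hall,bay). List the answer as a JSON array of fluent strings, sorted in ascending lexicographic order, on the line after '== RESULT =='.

Progress:
  pre ⊆ S: {at(hall), open(d_hall_bay)} ⊆ S  — applicable
  S \ del = {key_at(k4,bay), open(d_hall_bay), open(d_kitchen_bay)}
  ∪ add   = {at(bay), key_at(k4,bay), open(d_hall_bay), open(d_kitchen_bay)}

== RESULT ==
["at(bay)", "key_at(k4,bay)", "open(d_hall_bay)", "open(d_kitchen_bay)"]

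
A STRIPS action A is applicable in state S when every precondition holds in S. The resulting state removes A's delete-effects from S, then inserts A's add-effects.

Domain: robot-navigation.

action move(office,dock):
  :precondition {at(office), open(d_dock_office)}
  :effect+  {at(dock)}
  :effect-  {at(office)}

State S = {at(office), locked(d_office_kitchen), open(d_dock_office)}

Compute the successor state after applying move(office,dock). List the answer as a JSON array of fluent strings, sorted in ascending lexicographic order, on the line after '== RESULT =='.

Compute (S \ del) ∪ add:
  pre ⊆ S: {at(office), open(d_dock_office)} ⊆ S  — applicable
  S \ del = {locked(d_office_kitchen), open(d_dock_office)}
  ∪ add   = {at(dock), locked(d_office_kitchen), open(d_dock_office)}

== RESULT ==
["at(dock)", "locked(d_office_kitchen)", "open(d_dock_office)"]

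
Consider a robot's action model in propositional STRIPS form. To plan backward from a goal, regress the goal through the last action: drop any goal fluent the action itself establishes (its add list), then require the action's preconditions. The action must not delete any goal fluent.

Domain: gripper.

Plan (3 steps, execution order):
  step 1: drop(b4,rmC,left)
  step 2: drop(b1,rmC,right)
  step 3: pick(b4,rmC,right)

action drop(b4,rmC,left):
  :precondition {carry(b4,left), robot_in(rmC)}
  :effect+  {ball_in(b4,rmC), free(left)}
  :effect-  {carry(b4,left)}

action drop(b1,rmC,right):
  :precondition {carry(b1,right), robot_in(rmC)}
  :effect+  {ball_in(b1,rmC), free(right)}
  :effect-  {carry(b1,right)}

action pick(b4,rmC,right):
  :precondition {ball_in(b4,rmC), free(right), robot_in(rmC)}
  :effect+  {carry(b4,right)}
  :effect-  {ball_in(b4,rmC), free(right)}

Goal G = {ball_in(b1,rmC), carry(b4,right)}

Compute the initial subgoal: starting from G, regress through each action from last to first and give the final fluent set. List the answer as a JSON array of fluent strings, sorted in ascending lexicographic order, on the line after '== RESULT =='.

Work backward from the goal:
  through step 3 (pick(b4,rmC,right)): drop {carry(b4,right)}, keep {ball_in(b1,rmC)}, require {ball_in(b4,rmC), free(right), robot_in(rmC)}
    → {ball_in(b1,rmC), ball_in(b4,rmC), free(right), robot_in(rmC)}
  through step 2 (drop(b1,rmC,right)): drop {ball_in(b1,rmC), free(right)}, keep {ball_in(b4,rmC), robot_in(rmC)}, require {carry(b1,right), robot_in(rmC)}
    → {ball_in(b4,rmC), carry(b1,right), robot_in(rmC)}
  through step 1 (drop(b4,rmC,left)): drop {ball_in(b4,rmC)}, keep {carry(b1,right), robot_in(rmC)}, require {carry(b4,left), robot_in(rmC)}
    → {carry(b1,right), carry(b4,left), robot_in(rmC)}

== RESULT ==
["carry(b1,right)", "carry(b4,left)", "robot_in(rmC)"]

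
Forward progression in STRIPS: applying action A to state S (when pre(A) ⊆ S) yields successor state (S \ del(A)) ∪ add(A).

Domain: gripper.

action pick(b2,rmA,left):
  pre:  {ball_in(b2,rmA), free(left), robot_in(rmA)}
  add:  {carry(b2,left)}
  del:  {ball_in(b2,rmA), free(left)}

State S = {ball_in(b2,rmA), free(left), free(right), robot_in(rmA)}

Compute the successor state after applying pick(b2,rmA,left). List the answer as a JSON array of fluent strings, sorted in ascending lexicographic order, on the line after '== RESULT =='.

Progress:
  pre ⊆ S: {ball_in(b2,rmA), free(left), robot_in(rmA)} ⊆ S  — applicable
  S \ del = {free(right), robot_in(rmA)}
  ∪ add   = {carry(b2,left), free(right), robot_in(rmA)}

== RESULT ==
["carry(b2,left)", "free(right)", "robot_in(rmA)"]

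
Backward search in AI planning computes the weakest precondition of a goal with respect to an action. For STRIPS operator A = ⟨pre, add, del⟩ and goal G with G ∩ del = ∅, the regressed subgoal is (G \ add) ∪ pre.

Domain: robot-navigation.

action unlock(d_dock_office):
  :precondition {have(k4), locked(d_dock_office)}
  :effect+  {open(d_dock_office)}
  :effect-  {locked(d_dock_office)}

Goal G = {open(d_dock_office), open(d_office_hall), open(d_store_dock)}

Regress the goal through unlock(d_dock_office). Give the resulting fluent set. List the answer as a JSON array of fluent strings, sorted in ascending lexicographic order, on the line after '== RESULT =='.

Compute (G \ add) ∪ pre:
  G ∩ del = {}  (empty — regression defined)
  G \ add = {open(d_dock_office), open(d_office_hall), open(d_store_dock)} \ {open(d_dock_office)} = {open(d_office_hall), open(d_store_dock)}
  ∪ pre   = {open(d_office_hall), open(d_store_dock)} ∪ {have(k4), locked(d_dock_office)}
          = {have(k4), locked(d_dock_office), open(d_office_hall), open(d_store_dock)}

== RESULT ==
["have(k4)", "locked(d_dock_office)", "open(d_office_hall)", "open(d_store_dock)"]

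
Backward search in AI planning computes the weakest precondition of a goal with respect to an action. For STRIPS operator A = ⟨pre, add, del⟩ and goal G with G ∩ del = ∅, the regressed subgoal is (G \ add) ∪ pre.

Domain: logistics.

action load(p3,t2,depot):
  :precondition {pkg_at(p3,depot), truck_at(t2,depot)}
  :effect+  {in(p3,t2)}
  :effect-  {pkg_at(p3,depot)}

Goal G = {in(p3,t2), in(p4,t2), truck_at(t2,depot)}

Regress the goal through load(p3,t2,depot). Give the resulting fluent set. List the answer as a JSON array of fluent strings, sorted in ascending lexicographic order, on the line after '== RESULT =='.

Regress:
  G ∩ del = {}  (empty — regression defined)
  G \ add = {in(p3,t2), in(p4,t2), truck_at(t2,depot)} \ {in(p3,t2)} = {in(p4,t2), truck_at(t2,depot)}
  ∪ pre   = {in(p4,t2), truck_at(t2,depot)} ∪ {pkg_at(p3,depot), truck_at(t2,depot)}
          = {in(p4,t2), pkg_at(p3,depot), truck_at(t2,depot)}

== RESULT ==
["in(p4,t2)", "pkg_at(p3,depot)", "truck_at(t2,depot)"]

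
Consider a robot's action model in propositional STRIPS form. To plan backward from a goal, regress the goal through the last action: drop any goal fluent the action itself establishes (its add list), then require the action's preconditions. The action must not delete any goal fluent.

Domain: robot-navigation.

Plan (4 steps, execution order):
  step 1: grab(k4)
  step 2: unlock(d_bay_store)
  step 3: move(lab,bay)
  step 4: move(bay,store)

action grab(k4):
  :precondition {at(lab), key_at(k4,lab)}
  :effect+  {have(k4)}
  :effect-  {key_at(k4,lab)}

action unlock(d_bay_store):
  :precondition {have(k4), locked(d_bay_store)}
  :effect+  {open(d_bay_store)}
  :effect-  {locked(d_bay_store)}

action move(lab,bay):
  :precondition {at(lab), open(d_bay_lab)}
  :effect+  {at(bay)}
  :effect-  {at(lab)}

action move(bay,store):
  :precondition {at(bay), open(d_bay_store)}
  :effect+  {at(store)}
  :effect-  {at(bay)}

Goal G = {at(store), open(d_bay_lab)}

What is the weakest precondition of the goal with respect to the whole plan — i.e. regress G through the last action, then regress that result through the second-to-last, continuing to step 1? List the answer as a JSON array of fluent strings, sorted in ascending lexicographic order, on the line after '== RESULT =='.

Regress step by step:
  through step 4 (move(bay,store)): drop {at(store)}, keep {open(d_bay_lab)}, require {at(bay), open(d_bay_store)}
    → {at(bay), open(d_bay_lab), open(d_bay_store)}
  through step 3 (move(lab,bay)): drop {at(bay)}, keep {open(d_bay_lab), open(d_bay_store)}, require {at(lab), open(d_bay_lab)}
    → {at(lab), open(d_bay_lab), open(d_bay_store)}
  through step 2 (unlock(d_bay_store)): drop {open(d_bay_store)}, keep {at(lab), open(d_bay_lab)}, require {have(k4), locked(d_bay_store)}
    → {at(lab), have(k4), locked(d_bay_store), open(d_bay_lab)}
  through step 1 (grab(k4)): drop {have(k4)}, keep {at(lab), locked(d_bay_store), open(d_bay_lab)}, require {at(lab), key_at(k4,lab)}
    → {at(lab), key_at(k4,lab), locked(d_bay_store), open(d_bay_lab)}

== RESULT ==
["at(lab)", "key_at(k4,lab)", "locked(d_bay_store)", "open(d_bay_lab)"]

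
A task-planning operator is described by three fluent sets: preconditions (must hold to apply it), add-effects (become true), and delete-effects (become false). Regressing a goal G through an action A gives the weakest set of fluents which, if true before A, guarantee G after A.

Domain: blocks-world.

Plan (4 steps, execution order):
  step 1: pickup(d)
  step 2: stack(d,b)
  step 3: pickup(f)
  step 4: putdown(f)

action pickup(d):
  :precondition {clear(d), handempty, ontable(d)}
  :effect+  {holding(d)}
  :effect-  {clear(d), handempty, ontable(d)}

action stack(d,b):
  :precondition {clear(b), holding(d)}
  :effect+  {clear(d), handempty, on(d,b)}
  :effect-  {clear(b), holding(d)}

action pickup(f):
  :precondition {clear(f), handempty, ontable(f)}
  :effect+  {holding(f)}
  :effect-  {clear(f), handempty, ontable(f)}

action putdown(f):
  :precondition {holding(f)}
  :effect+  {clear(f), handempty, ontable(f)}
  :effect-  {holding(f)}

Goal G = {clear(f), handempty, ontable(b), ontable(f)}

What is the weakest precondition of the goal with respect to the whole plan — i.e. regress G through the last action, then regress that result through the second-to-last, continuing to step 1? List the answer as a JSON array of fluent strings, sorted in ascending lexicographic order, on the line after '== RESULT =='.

Work backward from the goal:
  through step 4 (putdown(f)): drop {clear(f), handempty, ontable(f)}, keep {ontable(b)}, require {holding(f)}
    → {holding(f), ontable(b)}
  through step 3 (pickup(f)): drop {holding(f)}, keep {ontable(b)}, require {clear(f), handempty, ontable(f)}
    → {clear(f), handempty, ontable(b), ontable(f)}
  through step 2 (stack(d,b)): drop {handempty}, keep {clear(f), ontable(b), ontable(f)}, require {clear(b), holding(d)}
    → {clear(b), clear(f), holding(d), ontable(b), ontable(f)}
  through step 1 (pickup(d)): drop {holding(d)}, keep {clear(b), clear(f), ontable(b), ontable(f)}, require {clear(d), handempty, ontable(d)}
    → {clear(b), clear(d), clear(f), handempty, ontable(b), ontable(d), ontable(f)}

== RESULT ==
["clear(b)", "clear(d)", "clear(f)", "handempty", "ontable(b)", "ontable(d)", "ontable(f)"]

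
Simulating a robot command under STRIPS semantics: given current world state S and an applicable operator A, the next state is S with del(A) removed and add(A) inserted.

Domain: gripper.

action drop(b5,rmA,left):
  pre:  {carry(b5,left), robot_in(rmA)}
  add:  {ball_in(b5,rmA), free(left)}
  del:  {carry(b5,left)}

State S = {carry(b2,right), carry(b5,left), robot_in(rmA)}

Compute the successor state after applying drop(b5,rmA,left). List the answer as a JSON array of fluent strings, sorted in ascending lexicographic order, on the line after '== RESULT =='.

Progress:
  pre ⊆ S: {carry(b5,left), robot_in(rmA)} ⊆ S  — applicable
  S \ del = {carry(b2,right), robot_in(rmA)}
  ∪ add   = {ball_in(b5,rmA), carry(b2,right), free(left), robot_in(rmA)}

== RESULT ==
["ball_in(b5,rmA)", "carry(b2,right)", "free(left)", "robot_in(rmA)"]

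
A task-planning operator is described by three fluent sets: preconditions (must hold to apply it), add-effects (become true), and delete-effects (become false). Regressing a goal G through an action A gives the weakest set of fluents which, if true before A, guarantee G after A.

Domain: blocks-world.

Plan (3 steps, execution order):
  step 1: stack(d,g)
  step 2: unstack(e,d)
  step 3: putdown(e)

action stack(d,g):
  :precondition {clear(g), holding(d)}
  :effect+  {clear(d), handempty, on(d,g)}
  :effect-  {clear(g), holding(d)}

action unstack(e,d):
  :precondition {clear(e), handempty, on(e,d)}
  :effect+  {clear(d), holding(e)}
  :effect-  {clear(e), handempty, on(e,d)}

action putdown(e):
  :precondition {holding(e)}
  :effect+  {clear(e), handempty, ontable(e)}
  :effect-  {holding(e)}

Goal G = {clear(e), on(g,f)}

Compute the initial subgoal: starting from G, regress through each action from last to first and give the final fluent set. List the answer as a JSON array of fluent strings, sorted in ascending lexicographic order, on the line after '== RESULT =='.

Work backward from the goal:
  through step 3 (putdown(e)): drop {clear(e)}, keep {on(g,f)}, require {holding(e)}
    → {holding(e), on(g,f)}
  through step 2 (unstack(e,d)): drop {holding(e)}, keep {on(g,f)}, require {clear(e), handempty, on(e,d)}
    → {clear(e), handempty, on(e,d), on(g,f)}
  through step 1 (stack(d,g)): drop {handempty}, keep {clear(e), on(e,d), on(g,f)}, require {clear(g), holding(d)}
    → {clear(e), clear(g), holding(d), on(e,d), on(g,f)}

== RESULT ==
["clear(e)", "clear(g)", "holding(d)", "on(e,d)", "on(g,f)"]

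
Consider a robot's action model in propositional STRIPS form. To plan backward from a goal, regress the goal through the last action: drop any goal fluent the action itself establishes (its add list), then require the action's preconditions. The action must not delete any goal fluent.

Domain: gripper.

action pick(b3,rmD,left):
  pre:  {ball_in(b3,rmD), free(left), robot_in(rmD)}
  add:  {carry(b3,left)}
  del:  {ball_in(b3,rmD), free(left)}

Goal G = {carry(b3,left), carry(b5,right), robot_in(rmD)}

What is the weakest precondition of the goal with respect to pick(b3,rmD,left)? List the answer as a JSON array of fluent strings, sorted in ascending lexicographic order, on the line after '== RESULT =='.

Regress:
  G ∩ del = {}  (empty — regression defined)
  G \ add = {carry(b3,left), carry(b5,right), robot_in(rmD)} \ {carry(b3,left)} = {carry(b5,right), robot_in(rmD)}
  ∪ pre   = {carry(b5,right), robot_in(rmD)} ∪ {ball_in(b3,rmD), free(left), robot_in(rmD)}
          = {ball_in(b3,rmD), carry(b5,right), free(left), robot_in(rmD)}

== RESULT ==
["ball_in(b3,rmD)", "carry(b5,right)", "free(left)", "robot_in(rmD)"]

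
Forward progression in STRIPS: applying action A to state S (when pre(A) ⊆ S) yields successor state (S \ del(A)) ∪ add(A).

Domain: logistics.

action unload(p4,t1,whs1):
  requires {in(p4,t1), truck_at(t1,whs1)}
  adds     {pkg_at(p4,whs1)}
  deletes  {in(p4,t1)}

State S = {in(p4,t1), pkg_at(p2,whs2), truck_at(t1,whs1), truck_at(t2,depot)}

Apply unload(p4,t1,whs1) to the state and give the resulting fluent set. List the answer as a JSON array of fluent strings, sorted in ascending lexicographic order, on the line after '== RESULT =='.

Progress:
  pre ⊆ S: {in(p4,t1), truck_at(t1,whs1)} ⊆ S  — applicable
  S \ del = {pkg_at(p2,whs2), truck_at(t1,whs1), truck_at(t2,depot)}
  ∪ add   = {pkg_at(p2,whs2), pkg_at(p4,whs1), truck_at(t1,whs1), truck_at(t2,depot)}

== RESULT ==
["pkg_at(p2,whs2)", "pkg_at(p4,whs1)", "truck_at(t1,whs1)", "truck_at(t2,depot)"]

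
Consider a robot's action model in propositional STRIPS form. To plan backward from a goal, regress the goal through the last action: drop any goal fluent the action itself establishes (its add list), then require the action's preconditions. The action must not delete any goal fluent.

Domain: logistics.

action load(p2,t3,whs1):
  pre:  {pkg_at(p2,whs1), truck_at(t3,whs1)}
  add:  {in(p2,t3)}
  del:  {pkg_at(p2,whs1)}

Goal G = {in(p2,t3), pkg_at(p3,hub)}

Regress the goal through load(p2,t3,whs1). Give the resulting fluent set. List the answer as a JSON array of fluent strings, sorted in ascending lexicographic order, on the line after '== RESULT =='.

Regress:
  G ∩ del = {}  (empty — regression defined)
  G \ add = {in(p2,t3), pkg_at(p3,hub)} \ {in(p2,t3)} = {pkg_at(p3,hub)}
  ∪ pre   = {pkg_at(p3,hub)} ∪ {pkg_at(p2,whs1), truck_at(t3,whs1)}
          = {pkg_at(p2,whs1), pkg_at(p3,hub), truck_at(t3,whs1)}

== RESULT ==
["pkg_at(p2,whs1)", "pkg_at(p3,hub)", "truck_at(t3,whs1)"]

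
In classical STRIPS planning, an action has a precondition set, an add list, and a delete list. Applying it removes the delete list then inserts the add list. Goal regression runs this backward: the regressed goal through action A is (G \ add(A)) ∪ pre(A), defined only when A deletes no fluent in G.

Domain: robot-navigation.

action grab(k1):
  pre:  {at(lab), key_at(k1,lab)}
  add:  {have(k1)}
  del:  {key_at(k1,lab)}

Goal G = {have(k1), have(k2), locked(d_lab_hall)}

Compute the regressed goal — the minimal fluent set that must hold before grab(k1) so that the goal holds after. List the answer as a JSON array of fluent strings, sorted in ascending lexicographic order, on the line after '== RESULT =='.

Regress:
  G ∩ del = {}  (empty — regression defined)
  G \ add = {have(k1), have(k2), locked(d_lab_hall)} \ {have(k1)} = {have(k2), locked(d_lab_hall)}
  ∪ pre   = {have(k2), locked(d_lab_hall)} ∪ {at(lab), key_at(k1,lab)}
          = {at(lab), have(k2), key_at(k1,lab), locked(d_lab_hall)}

== RESULT ==
["at(lab)", "have(k2)", "key_at(k1,lab)", "locked(d_lab_hall)"]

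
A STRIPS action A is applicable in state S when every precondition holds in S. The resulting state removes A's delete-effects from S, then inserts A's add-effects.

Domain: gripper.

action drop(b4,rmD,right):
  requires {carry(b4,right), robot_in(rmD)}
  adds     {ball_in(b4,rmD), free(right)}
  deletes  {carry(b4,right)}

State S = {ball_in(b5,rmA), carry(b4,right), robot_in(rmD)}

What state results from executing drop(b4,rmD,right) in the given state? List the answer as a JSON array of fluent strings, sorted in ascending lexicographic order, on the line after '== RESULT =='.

Compute (S \ del) ∪ add:
  pre ⊆ S: {carry(b4,right), robot_in(rmD)} ⊆ S  — applicable
  S \ del = {ball_in(b5,rmA), robot_in(rmD)}
  ∪ add   = {ball_in(b4,rmD), ball_in(b5,rmA), free(right), robot_in(rmD)}

== RESULT ==
["ball_in(b4,rmD)", "ball_in(b5,rmA)", "free(right)", "robot_in(rmD)"]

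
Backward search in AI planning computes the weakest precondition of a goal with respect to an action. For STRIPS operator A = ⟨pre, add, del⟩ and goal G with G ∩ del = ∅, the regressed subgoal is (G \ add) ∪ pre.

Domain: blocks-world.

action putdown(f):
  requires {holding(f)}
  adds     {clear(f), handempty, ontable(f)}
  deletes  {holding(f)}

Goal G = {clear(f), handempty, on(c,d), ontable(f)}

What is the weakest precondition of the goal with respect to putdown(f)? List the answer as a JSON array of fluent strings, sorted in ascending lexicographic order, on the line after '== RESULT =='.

Compute (G \ add) ∪ pre:
  G ∩ del = {}  (empty — regression defined)
  G \ add = {clear(f), handempty, on(c,d), ontable(f)} \ {clear(f), handempty, ontable(f)} = {on(c,d)}
  ∪ pre   = {on(c,d)} ∪ {holding(f)}
          = {holding(f), on(c,d)}

== RESULT ==
["holding(f)", "on(c,d)"]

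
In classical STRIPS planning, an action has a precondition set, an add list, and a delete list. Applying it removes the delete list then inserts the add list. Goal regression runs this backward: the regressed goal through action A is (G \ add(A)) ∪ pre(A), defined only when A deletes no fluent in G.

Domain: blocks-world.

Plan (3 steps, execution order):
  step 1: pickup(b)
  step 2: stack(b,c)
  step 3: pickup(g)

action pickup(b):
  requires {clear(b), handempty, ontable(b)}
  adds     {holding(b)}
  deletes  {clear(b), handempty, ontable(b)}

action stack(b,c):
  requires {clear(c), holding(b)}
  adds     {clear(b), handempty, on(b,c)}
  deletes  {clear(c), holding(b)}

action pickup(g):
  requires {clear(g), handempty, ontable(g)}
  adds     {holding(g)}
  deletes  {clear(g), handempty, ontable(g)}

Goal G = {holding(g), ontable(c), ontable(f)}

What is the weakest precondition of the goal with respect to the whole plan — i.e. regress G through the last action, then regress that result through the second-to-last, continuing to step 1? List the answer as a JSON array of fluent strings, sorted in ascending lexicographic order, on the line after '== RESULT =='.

Work backward from the goal:
  through step 3 (pickup(g)): drop {holding(g)}, keep {ontable(c), ontable(f)}, require {clear(g), handempty, ontable(g)}
    → {clear(g), handempty, ontable(c), ontable(f), ontable(g)}
  through step 2 (stack(b,c)): drop {handempty}, keep {clear(g), ontable(c), ontable(f), ontable(g)}, require {clear(c), holding(b)}
    → {clear(c), clear(g), holding(b), ontable(c), ontable(f), ontable(g)}
  through step 1 (pickup(b)): drop {holding(b)}, keep {clear(c), clear(g), ontable(c), ontable(f), ontable(g)}, require {clear(b), handempty, ontable(b)}
    → {clear(b), clear(c), clear(g), handempty, ontable(b), ontable(c), ontable(f), ontable(g)}

== RESULT ==
["clear(b)", "clear(c)", "clear(g)", "handempty", "ontable(b)", "ontable(c)", "ontable(f)", "ontable(g)"]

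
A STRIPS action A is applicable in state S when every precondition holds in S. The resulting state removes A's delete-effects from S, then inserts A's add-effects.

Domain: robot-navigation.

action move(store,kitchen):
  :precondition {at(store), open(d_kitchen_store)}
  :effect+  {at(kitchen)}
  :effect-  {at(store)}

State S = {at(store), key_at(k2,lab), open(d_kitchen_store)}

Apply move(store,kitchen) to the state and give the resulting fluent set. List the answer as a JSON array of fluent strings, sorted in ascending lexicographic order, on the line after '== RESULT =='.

Progress:
  pre ⊆ S: {at(store), open(d_kitchen_store)} ⊆ S  — applicable
  S \ del = {key_at(k2,lab), open(d_kitchen_store)}
  ∪ add   = {at(kitchen), key_at(k2,lab), open(d_kitchen_store)}

== RESULT ==
["at(kitchen)", "key_at(k2,lab)", "open(d_kitchen_store)"]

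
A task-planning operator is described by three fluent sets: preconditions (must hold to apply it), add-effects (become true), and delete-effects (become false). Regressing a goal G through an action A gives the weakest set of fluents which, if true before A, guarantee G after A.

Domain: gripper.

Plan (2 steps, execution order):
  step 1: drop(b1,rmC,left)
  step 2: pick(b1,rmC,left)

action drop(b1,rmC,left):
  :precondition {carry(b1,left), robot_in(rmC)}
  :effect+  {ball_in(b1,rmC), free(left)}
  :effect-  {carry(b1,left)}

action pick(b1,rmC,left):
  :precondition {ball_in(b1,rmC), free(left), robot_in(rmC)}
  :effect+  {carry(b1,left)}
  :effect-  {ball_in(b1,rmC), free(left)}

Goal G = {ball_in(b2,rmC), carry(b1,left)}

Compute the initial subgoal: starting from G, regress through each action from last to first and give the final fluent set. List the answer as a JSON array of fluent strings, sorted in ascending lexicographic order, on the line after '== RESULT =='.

Regress step by step:
  through step 2 (pick(b1,rmC,left)): drop {carry(b1,left)}, keep {ball_in(b2,rmC)}, require {ball_in(b1,rmC), free(left), robot_in(rmC)}
    → {ball_in(b1,rmC), ball_in(b2,rmC), free(left), robot_in(rmC)}
  through step 1 (drop(b1,rmC,left)): drop {ball_in(b1,rmC), free(left)}, keep {ball_in(b2,rmC), robot_in(rmC)}, require {carry(b1,left), robot_in(rmC)}
    → {ball_in(b2,rmC), carry(b1,left), robot_in(rmC)}

== RESULT ==
["ball_in(b2,rmC)", "carry(b1,left)", "robot_in(rmC)"]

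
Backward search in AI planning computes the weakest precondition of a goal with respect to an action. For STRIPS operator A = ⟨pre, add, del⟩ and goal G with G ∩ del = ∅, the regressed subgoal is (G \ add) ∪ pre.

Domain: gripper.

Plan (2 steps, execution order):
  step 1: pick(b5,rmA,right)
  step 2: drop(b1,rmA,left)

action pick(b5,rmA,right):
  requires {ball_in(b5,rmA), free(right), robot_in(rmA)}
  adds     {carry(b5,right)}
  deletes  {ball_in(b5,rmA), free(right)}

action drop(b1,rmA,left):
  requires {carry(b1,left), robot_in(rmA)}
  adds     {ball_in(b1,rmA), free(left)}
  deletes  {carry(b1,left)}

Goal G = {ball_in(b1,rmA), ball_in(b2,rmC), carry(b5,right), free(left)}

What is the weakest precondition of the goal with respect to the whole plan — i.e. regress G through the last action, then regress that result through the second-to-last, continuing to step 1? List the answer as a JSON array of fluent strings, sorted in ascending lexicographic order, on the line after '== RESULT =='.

Work backward from the goal:
  through step 2 (drop(b1,rmA,left)): drop {ball_in(b1,rmA), free(left)}, keep {ball_in(b2,rmC), carry(b5,right)}, require {carry(b1,left), robot_in(rmA)}
    → {ball_in(b2,rmC), carry(b1,left), carry(b5,right), robot_in(rmA)}
  through step 1 (pick(b5,rmA,right)): drop {carry(b5,right)}, keep {ball_in(b2,rmC), carry(b1,left), robot_in(rmA)}, require {ball_in(b5,rmA), free(right), robot_in(rmA)}
    → {ball_in(b2,rmC), ball_in(b5,rmA), carry(b1,left), free(right), robot_in(rmA)}

== RESULT ==
["ball_in(b2,rmC)", "ball_in(b5,rmA)", "carry(b1,left)", "free(right)", "robot_in(rmA)"]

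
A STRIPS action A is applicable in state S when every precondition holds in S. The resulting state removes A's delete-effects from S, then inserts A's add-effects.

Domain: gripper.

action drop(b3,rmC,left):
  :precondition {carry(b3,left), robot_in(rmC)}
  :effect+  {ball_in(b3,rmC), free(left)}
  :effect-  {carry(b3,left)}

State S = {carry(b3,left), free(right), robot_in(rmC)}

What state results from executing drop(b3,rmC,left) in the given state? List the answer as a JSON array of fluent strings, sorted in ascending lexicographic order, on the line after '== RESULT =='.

Compute (S \ del) ∪ add:
  pre ⊆ S: {carry(b3,left), robot_in(rmC)} ⊆ S  — applicable
  S \ del = {free(right), robot_in(rmC)}
  ∪ add   = {ball_in(b3,rmC), free(left), free(right), robot_in(rmC)}

== RESULT ==
["ball_in(b3,rmC)", "free(left)", "free(right)", "robot_in(rmC)"]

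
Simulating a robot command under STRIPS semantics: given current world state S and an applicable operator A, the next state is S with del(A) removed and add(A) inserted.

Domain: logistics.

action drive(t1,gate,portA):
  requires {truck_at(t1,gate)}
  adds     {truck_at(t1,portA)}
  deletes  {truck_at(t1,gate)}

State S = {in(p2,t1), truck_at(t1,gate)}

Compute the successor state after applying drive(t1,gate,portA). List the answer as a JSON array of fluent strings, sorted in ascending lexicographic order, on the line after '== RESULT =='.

Progress:
  pre ⊆ S: {truck_at(t1,gate)} ⊆ S  — applicable
  S \ del = {in(p2,t1)}
  ∪ add   = {in(p2,t1), truck_at(t1,portA)}

== RESULT ==
["in(p2,t1)", "truck_at(t1,portA)"]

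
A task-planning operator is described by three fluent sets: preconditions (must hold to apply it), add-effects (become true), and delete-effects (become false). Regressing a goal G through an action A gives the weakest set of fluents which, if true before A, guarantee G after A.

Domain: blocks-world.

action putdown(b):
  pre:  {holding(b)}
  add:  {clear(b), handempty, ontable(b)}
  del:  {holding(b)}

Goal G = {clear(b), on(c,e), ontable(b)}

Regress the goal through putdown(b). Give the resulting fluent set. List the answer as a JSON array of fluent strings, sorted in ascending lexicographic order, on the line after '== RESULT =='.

Compute (G \ add) ∪ pre:
  G ∩ del = {}  (empty — regression defined)
  G \ add = {clear(b), on(c,e), ontable(b)} \ {clear(b), handempty, ontable(b)} = {on(c,e)}
  ∪ pre   = {on(c,e)} ∪ {holding(b)}
          = {holding(b), on(c,e)}

== RESULT ==
["holding(b)", "on(c,e)"]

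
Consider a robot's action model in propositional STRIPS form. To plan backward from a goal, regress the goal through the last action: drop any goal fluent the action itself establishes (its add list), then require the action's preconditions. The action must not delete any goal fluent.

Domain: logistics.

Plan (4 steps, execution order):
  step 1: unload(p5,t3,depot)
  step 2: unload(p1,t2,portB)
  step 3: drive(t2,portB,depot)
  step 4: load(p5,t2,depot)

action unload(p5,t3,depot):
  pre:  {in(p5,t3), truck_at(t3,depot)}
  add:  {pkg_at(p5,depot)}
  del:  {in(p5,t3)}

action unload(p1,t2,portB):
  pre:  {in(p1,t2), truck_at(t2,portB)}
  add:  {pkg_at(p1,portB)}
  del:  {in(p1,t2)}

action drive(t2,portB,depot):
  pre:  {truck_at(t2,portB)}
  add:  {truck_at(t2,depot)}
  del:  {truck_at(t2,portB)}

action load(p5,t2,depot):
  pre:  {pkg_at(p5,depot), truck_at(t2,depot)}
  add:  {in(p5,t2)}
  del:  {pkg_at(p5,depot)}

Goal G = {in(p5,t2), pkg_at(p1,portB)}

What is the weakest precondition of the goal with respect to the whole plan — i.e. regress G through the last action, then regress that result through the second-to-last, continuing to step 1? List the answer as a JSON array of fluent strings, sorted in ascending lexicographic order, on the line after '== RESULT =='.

Regress step by step:
  through step 4 (load(p5,t2,depot)): drop {in(p5,t2)}, keep {pkg_at(p1,portB)}, require {pkg_at(p5,depot), truck_at(t2,depot)}
    → {pkg_at(p1,portB), pkg_at(p5,depot), truck_at(t2,depot)}
  through step 3 (drive(t2,portB,depot)): drop {truck_at(t2,depot)}, keep {pkg_at(p1,portB), pkg_at(p5,depot)}, require {truck_at(t2,portB)}
    → {pkg_at(p1,portB), pkg_at(p5,depot), truck_at(t2,portB)}
  through step 2 (unload(p1,t2,portB)): drop {pkg_at(p1,portB)}, keep {pkg_at(p5,depot), truck_at(t2,portB)}, require {in(p1,t2), truck_at(t2,portB)}
    → {in(p1,t2), pkg_at(p5,depot), truck_at(t2,portB)}
  through step 1 (unload(p5,t3,depot)): drop {pkg_at(p5,depot)}, keep {in(p1,t2), truck_at(t2,portB)}, require {in(p5,t3), truck_at(t3,depot)}
    → {in(p1,t2), in(p5,t3), truck_at(t2,portB), truck_at(t3,depot)}

== RESULT ==
["in(p1,t2)", "in(p5,t3)", "truck_at(t2,portB)", "truck_at(t3,depot)"]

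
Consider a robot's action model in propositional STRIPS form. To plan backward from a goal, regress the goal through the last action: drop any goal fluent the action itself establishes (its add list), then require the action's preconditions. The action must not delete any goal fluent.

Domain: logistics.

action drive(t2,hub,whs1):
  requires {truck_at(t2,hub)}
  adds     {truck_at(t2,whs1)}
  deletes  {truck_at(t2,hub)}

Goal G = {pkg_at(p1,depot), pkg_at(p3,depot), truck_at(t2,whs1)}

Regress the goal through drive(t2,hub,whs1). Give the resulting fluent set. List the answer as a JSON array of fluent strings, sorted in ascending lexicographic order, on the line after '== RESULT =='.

Regress:
  G ∩ del = {}  (empty — regression defined)
  G \ add = {pkg_at(p1,depot), pkg_at(p3,depot), truck_at(t2,whs1)} \ {truck_at(t2,whs1)} = {pkg_at(p1,depot), pkg_at(p3,depot)}
  ∪ pre   = {pkg_at(p1,depot), pkg_at(p3,depot)} ∪ {truck_at(t2,hub)}
          = {pkg_at(p1,depot), pkg_at(p3,depot), truck_at(t2,hub)}

== RESULT ==
["pkg_at(p1,depot)", "pkg_at(p3,depot)", "truck_at(t2,hub)"]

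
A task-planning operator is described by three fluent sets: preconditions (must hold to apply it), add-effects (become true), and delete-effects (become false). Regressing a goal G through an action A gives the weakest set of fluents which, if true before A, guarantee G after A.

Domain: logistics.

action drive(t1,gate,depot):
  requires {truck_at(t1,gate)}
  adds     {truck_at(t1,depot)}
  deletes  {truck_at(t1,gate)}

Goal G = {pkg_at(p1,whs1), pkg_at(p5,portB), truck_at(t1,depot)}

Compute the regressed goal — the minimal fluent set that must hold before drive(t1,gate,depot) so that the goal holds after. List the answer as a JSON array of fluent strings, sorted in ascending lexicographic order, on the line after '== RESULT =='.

Regress:
  G ∩ del = {}  (empty — regression defined)
  G \ add = {pkg_at(p1,whs1), pkg_at(p5,portB), truck_at(t1,depot)} \ {truck_at(t1,depot)} = {pkg_at(p1,whs1), pkg_at(p5,portB)}
  ∪ pre   = {pkg_at(p1,whs1), pkg_at(p5,portB)} ∪ {truck_at(t1,gate)}
          = {pkg_at(p1,whs1), pkg_at(p5,portB), truck_at(t1,gate)}

== RESULT ==
["pkg_at(p1,whs1)", "pkg_at(p5,portB)", "truck_at(t1,gate)"]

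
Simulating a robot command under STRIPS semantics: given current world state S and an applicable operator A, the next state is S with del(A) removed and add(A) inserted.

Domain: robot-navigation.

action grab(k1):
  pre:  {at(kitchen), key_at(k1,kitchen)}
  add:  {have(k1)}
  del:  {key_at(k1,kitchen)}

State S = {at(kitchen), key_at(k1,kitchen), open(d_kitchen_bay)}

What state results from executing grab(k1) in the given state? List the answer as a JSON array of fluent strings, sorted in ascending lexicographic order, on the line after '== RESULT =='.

Progress:
  pre ⊆ S: {at(kitchen), key_at(k1,kitchen)} ⊆ S  — applicable
  S \ del = {at(kitchen), open(d_kitchen_bay)}
  ∪ add   = {at(kitchen), have(k1), open(d_kitchen_bay)}

== RESULT ==
["at(kitchen)", "have(k1)", "open(d_kitchen_bay)"]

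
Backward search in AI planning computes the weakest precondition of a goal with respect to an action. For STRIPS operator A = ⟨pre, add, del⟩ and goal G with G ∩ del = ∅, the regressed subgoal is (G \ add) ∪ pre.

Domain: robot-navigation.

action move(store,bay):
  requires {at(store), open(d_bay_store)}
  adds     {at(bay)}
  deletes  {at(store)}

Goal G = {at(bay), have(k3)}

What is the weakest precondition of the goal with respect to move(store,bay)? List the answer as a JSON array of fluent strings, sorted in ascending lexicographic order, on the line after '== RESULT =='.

Compute (G \ add) ∪ pre:
  G ∩ del = {}  (empty — regression defined)
  G \ add = {at(bay), have(k3)} \ {at(bay)} = {have(k3)}
  ∪ pre   = {have(k3)} ∪ {at(store), open(d_bay_store)}
          = {at(store), have(k3), open(d_bay_store)}

== RESULT ==
["at(store)", "have(k3)", "open(d_bay_store)"]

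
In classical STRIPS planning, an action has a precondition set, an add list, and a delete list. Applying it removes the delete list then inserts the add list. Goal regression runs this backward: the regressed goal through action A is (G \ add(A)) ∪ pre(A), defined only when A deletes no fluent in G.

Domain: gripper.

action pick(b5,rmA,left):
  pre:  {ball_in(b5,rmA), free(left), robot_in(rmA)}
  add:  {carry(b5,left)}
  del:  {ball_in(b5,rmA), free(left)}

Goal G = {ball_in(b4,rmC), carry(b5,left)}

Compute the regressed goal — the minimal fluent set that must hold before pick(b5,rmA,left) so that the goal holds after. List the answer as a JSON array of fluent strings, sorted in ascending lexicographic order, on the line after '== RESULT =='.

Compute (G \ add) ∪ pre:
  G ∩ del = {}  (empty — regression defined)
  G \ add = {ball_in(b4,rmC), carry(b5,left)} \ {carry(b5,left)} = {ball_in(b4,rmC)}
  ∪ pre   = {ball_in(b4,rmC)} ∪ {ball_in(b5,rmA), free(left), robot_in(rmA)}
          = {ball_in(b4,rmC), ball_in(b5,rmA), free(left), robot_in(rmA)}

== RESULT ==
["ball_in(b4,rmC)", "ball_in(b5,rmA)", "free(left)", "robot_in(rmA)"]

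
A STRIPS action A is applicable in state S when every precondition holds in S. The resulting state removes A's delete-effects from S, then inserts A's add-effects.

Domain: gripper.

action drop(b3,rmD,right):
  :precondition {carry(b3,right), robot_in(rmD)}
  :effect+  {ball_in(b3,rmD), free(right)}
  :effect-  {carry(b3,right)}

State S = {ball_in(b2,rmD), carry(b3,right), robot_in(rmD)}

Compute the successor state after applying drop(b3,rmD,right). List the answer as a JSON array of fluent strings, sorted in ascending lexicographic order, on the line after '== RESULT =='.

Progress:
  pre ⊆ S: {carry(b3,right), robot_in(rmD)} ⊆ S  — applicable
  S \ del = {ball_in(b2,rmD), robot_in(rmD)}
  ∪ add   = {ball_in(b2,rmD), ball_in(b3,rmD), free(right), robot_in(rmD)}

== RESULT ==
["ball_in(b2,rmD)", "ball_in(b3,rmD)", "free(right)", "robot_in(rmD)"]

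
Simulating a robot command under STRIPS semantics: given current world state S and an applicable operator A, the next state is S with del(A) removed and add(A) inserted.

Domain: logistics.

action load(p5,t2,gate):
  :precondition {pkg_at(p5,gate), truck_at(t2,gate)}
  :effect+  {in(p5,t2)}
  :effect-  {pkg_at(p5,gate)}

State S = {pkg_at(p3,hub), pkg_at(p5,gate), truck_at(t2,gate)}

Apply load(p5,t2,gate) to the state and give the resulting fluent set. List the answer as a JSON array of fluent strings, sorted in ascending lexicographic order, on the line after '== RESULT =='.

Progress:
  pre ⊆ S: {pkg_at(p5,gate), truck_at(t2,gate)} ⊆ S  — applicable
  S \ del = {pkg_at(p3,hub), truck_at(t2,gate)}
  ∪ add   = {in(p5,t2), pkg_at(p3,hub), truck_at(t2,gate)}

== RESULT ==
["in(p5,t2)", "pkg_at(p3,hub)", "truck_at(t2,gate)"]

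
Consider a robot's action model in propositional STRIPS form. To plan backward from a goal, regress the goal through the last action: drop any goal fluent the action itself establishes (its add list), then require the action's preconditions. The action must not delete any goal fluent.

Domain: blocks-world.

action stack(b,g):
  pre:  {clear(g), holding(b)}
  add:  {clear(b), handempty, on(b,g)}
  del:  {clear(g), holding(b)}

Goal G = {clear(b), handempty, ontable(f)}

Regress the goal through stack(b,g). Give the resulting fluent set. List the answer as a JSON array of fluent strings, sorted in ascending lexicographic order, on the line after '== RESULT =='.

Compute (G \ add) ∪ pre:
  G ∩ del = {}  (empty — regression defined)
  G \ add = {clear(b), handempty, ontable(f)} \ {clear(b), handempty, on(b,g)} = {ontable(f)}
  ∪ pre   = {ontable(f)} ∪ {clear(g), holding(b)}
          = {clear(g), holding(b), ontable(f)}

== RESULT ==
["clear(g)", "holding(b)", "ontable(f)"]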